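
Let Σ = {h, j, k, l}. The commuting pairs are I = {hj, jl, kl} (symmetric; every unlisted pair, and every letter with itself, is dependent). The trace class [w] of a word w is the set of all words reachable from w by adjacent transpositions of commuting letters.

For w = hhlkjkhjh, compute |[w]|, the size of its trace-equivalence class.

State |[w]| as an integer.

#0=h has no predecessor
#1=h depends on [0:h]
#2=l depends on [1:h]
#3=k depends on [1:h]
#4=j depends on [3:k]
#5=k depends on [4:j]
#6=h depends on [2:l, 5:k]
#7=j depends on [5:k]
#8=h depends on [6:h]
sources: [0:h]
N(rest) = Σ N(rest − s) over sources s of rest; N(one piece) = 1:
  size 1 → [7]=1  [8]=1
  size 2 → [6,8]=1  [7,8]=2
  size 3 → [2,6,8]=1  [6,7,8]=3
  size 4 → [2,6,7,8]=4  [5,6,7,8]=3
  size 5 → [2,5,6,7,8]=7  [4,5,6,7,8]=3
  size 6 → [2,4,5,6,7,8]=10  [3,4,5,6,7,8]=3
  size 7 → [2,3,4,5,6,7,8]=13
  first=0(h) contributes 13

13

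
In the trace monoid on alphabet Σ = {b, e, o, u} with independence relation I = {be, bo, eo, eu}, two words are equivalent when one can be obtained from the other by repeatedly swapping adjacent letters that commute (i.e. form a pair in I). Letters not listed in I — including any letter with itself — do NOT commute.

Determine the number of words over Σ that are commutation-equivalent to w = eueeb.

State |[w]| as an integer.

#0=e has no predecessor
#1=u has no predecessor
#2=e depends on [0:e]
#3=e depends on [2:e]
#4=b depends on [1:u]
sources: [0:e, 1:u]
N(rest) = Σ N(rest − s) over sources s of rest; N(one piece) = 1:
  size 1 → [3]=1  [4]=1
  size 2 → [1,4]=1  [2,3]=1  [3,4]=2
  size 3 → [0,2,3]=1  [1,3,4]=3  [2,3,4]=3
  first=0(e) contributes 6
  first=1(u) contributes 4
|[w]| = 10

10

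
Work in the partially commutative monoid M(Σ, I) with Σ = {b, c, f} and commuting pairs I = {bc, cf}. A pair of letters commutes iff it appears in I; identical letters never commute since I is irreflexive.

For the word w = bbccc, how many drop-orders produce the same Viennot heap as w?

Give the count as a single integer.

10

piece 0:b — minimal
piece 1:b rests on {0:b}
piece 2:c — minimal
piece 3:c rests on {2:c}
piece 4:c rests on {3:c}
minimal pieces: {0:b, 2:c}
ways to finish when only these pieces remain (= sum over removing one remaining piece with nothing left below it):
  1 left: {1}→1  {4}→1
  2 left: {0,1}→1  {1,4}→2  {3,4}→1
  3 left: {0,1,4}→3  {1,3,4}→3  {2,3,4}→1
  placing 0:b first → 4 extensions
  placing 2:c first → 6 extensions
total linear extensions = 10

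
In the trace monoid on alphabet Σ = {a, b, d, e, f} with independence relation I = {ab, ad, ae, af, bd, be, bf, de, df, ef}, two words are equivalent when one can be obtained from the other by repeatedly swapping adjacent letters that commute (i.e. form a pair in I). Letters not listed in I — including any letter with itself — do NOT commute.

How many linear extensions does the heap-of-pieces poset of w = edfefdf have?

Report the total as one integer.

210

0(e) covers ∅
1(d) covers ∅
2(f) covers ∅
3(e) covers 0:e
4(f) covers 2:f
5(d) covers 1:d
6(f) covers 4:f
floor of heap: 0:e, 1:d, 2:f
completions by unplaced set U, small U first (add the entries for U minus each lowest piece of U):
  |U|=1: {3}:1  {5}:1  {6}:1
  |U|=2: {0,3}:1  {1,5}:1  {3,5}:2  {3,6}:2  {4,6}:1  {5,6}:2
  |U|=3: {0,3,5}:3  {0,3,6}:3  {1,3,5}:3  {1,5,6}:3  {2,4,6}:1  {3,4,6}:3  {3,5,6}:6  {4,5,6}:3
  |U|=4: {0,1,3,5}:6  {0,3,4,6}:6  {0,3,5,6}:12  {1,3,5,6}:12  {1,4,5,6}:6  {2,3,4,6}:4  {2,4,5,6}:4  {3,4,5,6}:12
  |U|=5: {0,1,3,5,6}:30  {0,2,3,4,6}:10  {0,3,4,5,6}:30  {1,2,4,5,6}:10  {1,3,4,5,6}:30  {2,3,4,5,6}:20
  start at 0(e): 60
  start at 1(d): 60
  start at 2(f): 90
sum over floor = 210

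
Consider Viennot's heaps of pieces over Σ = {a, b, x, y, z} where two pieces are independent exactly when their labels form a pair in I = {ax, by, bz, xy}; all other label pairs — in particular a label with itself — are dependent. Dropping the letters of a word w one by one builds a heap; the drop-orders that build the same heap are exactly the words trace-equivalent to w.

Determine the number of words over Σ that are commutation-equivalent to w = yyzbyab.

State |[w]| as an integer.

drop 0:y onto floor
drop 1:y onto {0:y}
drop 2:z onto {1:y}
drop 3:b onto floor
drop 4:y onto {2:z}
drop 5:a onto {3:b, 4:y}
drop 6:b onto {5:a}
ground layer = {0:y, 3:b}
drop-orders for the pieces not yet dropped (sum over which currently-grounded one goes next):
  1 to go: {6} 1
  2 to go: {5,6} 1
  3 to go: {3,5,6} 1  {4,5,6} 1
  4 to go: {2,4,5,6} 1  {3,4,5,6} 2
  5 to go: {1,2,4,5,6} 1  {2,3,4,5,6} 3
  if 0:y drops first: 4 orders
  if 3:b drops first: 1 orders
heap linearizations: 5

5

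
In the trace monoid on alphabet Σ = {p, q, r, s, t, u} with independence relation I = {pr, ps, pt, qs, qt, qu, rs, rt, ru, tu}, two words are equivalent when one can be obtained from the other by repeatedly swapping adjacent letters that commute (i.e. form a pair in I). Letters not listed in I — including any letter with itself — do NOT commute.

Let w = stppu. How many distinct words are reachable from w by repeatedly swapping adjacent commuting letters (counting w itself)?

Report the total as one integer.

#0=s has no predecessor
#1=t depends on [0:s]
#2=p has no predecessor
#3=p depends on [2:p]
#4=u depends on [0:s, 3:p]
sources: [0:s, 2:p]
N(rest) = Σ N(rest − s) over sources s of rest; N(one piece) = 1:
  size 1 → [1]=1  [4]=1
  size 2 → [1,4]=2  [3,4]=1
  size 3 → [0,1,4]=2  [1,3,4]=3  [2,3,4]=1
  first=0(s) contributes 4
  first=2(p) contributes 5
|[w]| = 9

9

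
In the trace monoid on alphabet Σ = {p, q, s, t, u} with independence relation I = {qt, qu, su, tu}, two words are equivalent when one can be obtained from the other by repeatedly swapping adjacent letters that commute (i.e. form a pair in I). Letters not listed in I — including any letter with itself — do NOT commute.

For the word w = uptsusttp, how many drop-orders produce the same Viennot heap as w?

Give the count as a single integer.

0(u) covers ∅
1(p) covers 0:u
2(t) covers 1:p
3(s) covers 2:t
4(u) covers 1:p
5(s) covers 3:s
6(t) covers 5:s
7(t) covers 6:t
8(p) covers 4:u, 7:t
floor of heap: 0:u
completions by unplaced set U, small U first (add the entries for U minus each lowest piece of U):
  |U|=1: {8}:1
  |U|=2: {4,8}:1  {7,8}:1
  |U|=3: {4,7,8}:2  {6,7,8}:1
  |U|=4: {4,6,7,8}:3  {5,6,7,8}:1
  |U|=5: {3,5,6,7,8}:1  {4,5,6,7,8}:4
  |U|=6: {2,3,5,6,7,8}:1  {3,4,5,6,7,8}:5
  |U|=7: {2,3,4,5,6,7,8}:6
  start at 0(u): 6

6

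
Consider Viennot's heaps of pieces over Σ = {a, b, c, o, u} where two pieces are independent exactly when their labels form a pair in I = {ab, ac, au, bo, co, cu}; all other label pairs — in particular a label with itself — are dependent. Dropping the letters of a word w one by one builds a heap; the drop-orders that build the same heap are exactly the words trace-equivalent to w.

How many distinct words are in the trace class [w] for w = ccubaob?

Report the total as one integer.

53

drop 0:c onto floor
drop 1:c onto {0:c}
drop 2:u onto floor
drop 3:b onto {1:c, 2:u}
drop 4:a onto floor
drop 5:o onto {2:u, 4:a}
drop 6:b onto {3:b}
ground layer = {0:c, 2:u, 4:a}
drop-orders for the pieces not yet dropped (sum over which currently-grounded one goes next):
  1 to go: {5} 1  {6} 1
  2 to go: {3,6} 1  {4,5} 1  {5,6} 2
  3 to go: {1,3,6} 1  {3,5,6} 3  {4,5,6} 3
  4 to go: {0,1,3,6} 1  {1,3,5,6} 4  {2,3,5,6} 3  {3,4,5,6} 6
  5 to go: {0,1,3,5,6} 5  {1,2,3,5,6} 7  {1,3,4,5,6} 10  {2,3,4,5,6} 9
  if 0:c drops first: 26 orders
  if 2:u drops first: 15 orders
  if 4:a drops first: 12 orders
heap linearizations: 53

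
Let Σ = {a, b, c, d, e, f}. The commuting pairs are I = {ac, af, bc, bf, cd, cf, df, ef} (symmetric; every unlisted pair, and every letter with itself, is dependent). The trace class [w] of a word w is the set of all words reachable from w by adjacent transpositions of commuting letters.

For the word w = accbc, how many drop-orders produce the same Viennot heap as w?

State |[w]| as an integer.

drop 0:a onto floor
drop 1:c onto floor
drop 2:c onto {1:c}
drop 3:b onto {0:a}
drop 4:c onto {2:c}
ground layer = {0:a, 1:c}
drop-orders for the pieces not yet dropped (sum over which currently-grounded one goes next):
  1 to go: {3} 1  {4} 1
  2 to go: {0,3} 1  {2,4} 1  {3,4} 2
  3 to go: {0,3,4} 3  {1,2,4} 1  {2,3,4} 3
  if 0:a drops first: 4 orders
  if 1:c drops first: 6 orders
heap linearizations: 10

10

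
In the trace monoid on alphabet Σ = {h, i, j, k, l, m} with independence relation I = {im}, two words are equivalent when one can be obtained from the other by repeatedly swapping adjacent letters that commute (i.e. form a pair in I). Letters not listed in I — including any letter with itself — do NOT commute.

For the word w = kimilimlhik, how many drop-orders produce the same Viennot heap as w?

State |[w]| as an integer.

0(k) covers ∅
1(i) covers 0:k
2(m) covers 0:k
3(i) covers 1:i
4(l) covers 2:m, 3:i
5(i) covers 4:l
6(m) covers 4:l
7(l) covers 5:i, 6:m
8(h) covers 7:l
9(i) covers 8:h
10(k) covers 9:i
floor of heap: 0:k
completions by unplaced set U, small U first (add the entries for U minus each lowest piece of U):
  |U|=1: {10}:1
  |U|=2: {9,10}:1
  |U|=3: {8,9,10}:1
  |U|=4: {7,8,9,10}:1
  |U|=5: {5,7,8,9,10}:1  {6,7,8,9,10}:1
  |U|=6: {5,6,7,8,9,10}:2
  |U|=7: {4,5,6,7,8,9,10}:2
  |U|=8: {2,4,5,6,7,8,9,10}:2  {3,4,5,6,7,8,9,10}:2
  |U|=9: {1,3,4,5,6,7,8,9,10}:2  {2,3,4,5,6,7,8,9,10}:4
  start at 0(k): 6

6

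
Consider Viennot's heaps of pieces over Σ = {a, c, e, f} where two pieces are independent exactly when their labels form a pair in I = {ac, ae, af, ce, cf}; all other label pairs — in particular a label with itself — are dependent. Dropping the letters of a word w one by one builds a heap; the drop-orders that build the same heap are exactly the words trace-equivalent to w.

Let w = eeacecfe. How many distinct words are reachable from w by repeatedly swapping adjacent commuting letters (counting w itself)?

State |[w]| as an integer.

piece 0:e — minimal
piece 1:e rests on {0:e}
piece 2:a — minimal
piece 3:c — minimal
piece 4:e rests on {1:e}
piece 5:c rests on {3:c}
piece 6:f rests on {4:e}
piece 7:e rests on {6:f}
minimal pieces: {0:e, 2:a, 3:c}
ways to finish when only these pieces remain (= sum over removing one remaining piece with nothing left below it):
  1 left: {2}→1  {5}→1  {7}→1
  2 left: {2,5}→2  {2,7}→2  {3,5}→1  {5,7}→2  {6,7}→1
  3 left: {2,3,5}→3  {2,5,7}→6  {2,6,7}→3  {3,5,7}→3  {4,6,7}→1  {5,6,7}→3
  4 left: {1,4,6,7}→1  {2,3,5,7}→12  {2,4,6,7}→4  {2,5,6,7}→12  {3,5,6,7}→6  {4,5,6,7}→4
  5 left: {0,1,4,6,7}→1  {1,2,4,6,7}→5  {1,4,5,6,7}→5  {2,3,5,6,7}→30  {2,4,5,6,7}→20  {3,4,5,6,7}→10
  6 left: {0,1,2,4,6,7}→6  {0,1,4,5,6,7}→6  {1,2,4,5,6,7}→30  {1,3,4,5,6,7}→15  {2,3,4,5,6,7}→60
  placing 0:e first → 105 extensions
  placing 2:a first → 21 extensions
  placing 3:c first → 42 extensions
total linear extensions = 168

168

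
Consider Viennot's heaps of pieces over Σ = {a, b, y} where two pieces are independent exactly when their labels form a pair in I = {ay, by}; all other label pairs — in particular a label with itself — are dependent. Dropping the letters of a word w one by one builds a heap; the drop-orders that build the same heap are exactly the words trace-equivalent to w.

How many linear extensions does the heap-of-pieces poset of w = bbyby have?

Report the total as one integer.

drop 0:b onto floor
drop 1:b onto {0:b}
drop 2:y onto floor
drop 3:b onto {1:b}
drop 4:y onto {2:y}
ground layer = {0:b, 2:y}
drop-orders for the pieces not yet dropped (sum over which currently-grounded one goes next):
  1 to go: {3} 1  {4} 1
  2 to go: {1,3} 1  {2,4} 1  {3,4} 2
  3 to go: {0,1,3} 1  {1,3,4} 3  {2,3,4} 3
  if 0:b drops first: 6 orders
  if 2:y drops first: 4 orders
heap linearizations: 10

10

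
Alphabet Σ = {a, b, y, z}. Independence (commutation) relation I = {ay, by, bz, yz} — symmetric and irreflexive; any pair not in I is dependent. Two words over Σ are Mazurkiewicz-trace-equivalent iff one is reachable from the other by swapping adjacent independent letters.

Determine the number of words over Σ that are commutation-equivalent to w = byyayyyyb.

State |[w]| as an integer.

84

piece 0:b — minimal
piece 1:y — minimal
piece 2:y rests on {1:y}
piece 3:a rests on {0:b}
piece 4:y rests on {2:y}
piece 5:y rests on {4:y}
piece 6:y rests on {5:y}
piece 7:y rests on {6:y}
piece 8:b rests on {3:a}
minimal pieces: {0:b, 1:y}
ways to finish when only these pieces remain (= sum over removing one remaining piece with nothing left below it):
  1 left: {7}→1  {8}→1
  2 left: {3,8}→1  {6,7}→1  {7,8}→2
  3 left: {0,3,8}→1  {3,7,8}→3  {5,6,7}→1  {6,7,8}→3
  4 left: {0,3,7,8}→4  {3,6,7,8}→6  {4,5,6,7}→1  {5,6,7,8}→4
  5 left: {0,3,6,7,8}→10  {2,4,5,6,7}→1  {3,5,6,7,8}→10  {4,5,6,7,8}→5
  6 left: {0,3,5,6,7,8}→20  {1,2,4,5,6,7}→1  {2,4,5,6,7,8}→6  {3,4,5,6,7,8}→15
  7 left: {0,3,4,5,6,7,8}→35  {1,2,4,5,6,7,8}→7  {2,3,4,5,6,7,8}→21
  placing 0:b first → 28 extensions
  placing 1:y first → 56 extensions
total linear extensions = 84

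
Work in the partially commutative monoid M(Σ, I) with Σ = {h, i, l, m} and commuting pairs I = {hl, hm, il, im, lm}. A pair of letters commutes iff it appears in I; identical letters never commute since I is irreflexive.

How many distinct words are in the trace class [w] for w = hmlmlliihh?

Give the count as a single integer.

2520

drop 0:h onto floor
drop 1:m onto floor
drop 2:l onto floor
drop 3:m onto {1:m}
drop 4:l onto {2:l}
drop 5:l onto {4:l}
drop 6:i onto {0:h}
drop 7:i onto {6:i}
drop 8:h onto {7:i}
drop 9:h onto {8:h}
ground layer = {0:h, 1:m, 2:l}
drop-orders for the pieces not yet dropped (sum over which currently-grounded one goes next):
  1 to go: {3} 1  {5} 1  {9} 1
  2 to go: {1,3} 1  {3,5} 2  {3,9} 2  {4,5} 1  {5,9} 2  {8,9} 1
  3 to go: {1,3,5} 3  {1,3,9} 3  {2,4,5} 1  {3,4,5} 3  {3,5,9} 6  {3,8,9} 3  {4,5,9} 3  {5,8,9} 3  {7,8,9} 1
  4 to go: {1,3,4,5} 6  {1,3,5,9} 12  {1,3,8,9} 6  {2,3,4,5} 4  {2,4,5,9} 4  {3,4,5,9} 12  {3,5,8,9} 12  {3,7,8,9} 4  {4,5,8,9} 6  {5,7,8,9} 4  {6,7,8,9} 1
  5 to go: {0,6,7,8,9} 1  {1,2,3,4,5} 10  {1,3,4,5,9} 30  {1,3,5,8,9} 30  {1,3,7,8,9} 10  {2,3,4,5,9} 20  {2,4,5,8,9} 10  {3,4,5,8,9} 30  {3,5,7,8,9} 20  {3,6,7,8,9} 5  {4,5,7,8,9} 10  {5,6,7,8,9} 5
  6 to go: {0,3,6,7,8,9} 6  {0,5,6,7,8,9} 6  {1,2,3,4,5,9} 60  {1,3,4,5,8,9} 90  {1,3,5,7,8,9} 60  {1,3,6,7,8,9} 15  {2,3,4,5,8,9} 60  {2,4,5,7,8,9} 20  {3,4,5,7,8,9} 60  {3,5,6,7,8,9} 30  {4,5,6,7,8,9} 15
  7 to go: {0,1,3,6,7,8,9} 21  {0,3,5,6,7,8,9} 42  {0,4,5,6,7,8,9} 21  {1,2,3,4,5,8,9} 210  {1,3,4,5,7,8,9} 210  {1,3,5,6,7,8,9} 105  {2,3,4,5,7,8,9} 140  {2,4,5,6,7,8,9} 35  {3,4,5,6,7,8,9} 105
  8 to go: {0,1,3,5,6,7,8,9} 168  {0,2,4,5,6,7,8,9} 56  {0,3,4,5,6,7,8,9} 168  {1,2,3,4,5,7,8,9} 560  {1,3,4,5,6,7,8,9} 420  {2,3,4,5,6,7,8,9} 280
  if 0:h drops first: 1260 orders
  if 1:m drops first: 504 orders
  if 2:l drops first: 756 orders
heap linearizations: 2520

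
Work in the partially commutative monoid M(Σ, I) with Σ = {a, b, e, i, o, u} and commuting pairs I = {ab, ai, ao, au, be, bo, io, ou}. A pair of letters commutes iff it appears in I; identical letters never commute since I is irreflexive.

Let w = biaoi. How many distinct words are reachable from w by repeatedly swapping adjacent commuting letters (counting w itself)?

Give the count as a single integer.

20

#0=b has no predecessor
#1=i depends on [0:b]
#2=a has no predecessor
#3=o has no predecessor
#4=i depends on [1:i]
sources: [0:b, 2:a, 3:o]
N(rest) = Σ N(rest − s) over sources s of rest; N(one piece) = 1:
  size 1 → [2]=1  [3]=1  [4]=1
  size 2 → [1,4]=1  [2,3]=2  [2,4]=2  [3,4]=2
  size 3 → [0,1,4]=1  [1,2,4]=3  [1,3,4]=3  [2,3,4]=6
  first=0(b) contributes 12
  first=2(a) contributes 4
  first=3(o) contributes 4
|[w]| = 20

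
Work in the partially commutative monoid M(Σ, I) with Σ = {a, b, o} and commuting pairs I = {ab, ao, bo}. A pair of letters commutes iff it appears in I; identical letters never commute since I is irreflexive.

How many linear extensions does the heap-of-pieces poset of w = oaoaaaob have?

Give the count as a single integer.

piece 0:o — minimal
piece 1:a — minimal
piece 2:o rests on {0:o}
piece 3:a rests on {1:a}
piece 4:a rests on {3:a}
piece 5:a rests on {4:a}
piece 6:o rests on {2:o}
piece 7:b — minimal
minimal pieces: {0:o, 1:a, 7:b}
ways to finish when only these pieces remain (= sum over removing one remaining piece with nothing left below it):
  1 left: {5}→1  {6}→1  {7}→1
  2 left: {2,6}→1  {4,5}→1  {5,6}→2  {5,7}→2  {6,7}→2
  3 left: {0,2,6}→1  {2,5,6}→3  {2,6,7}→3  {3,4,5}→1  {4,5,6}→3  {4,5,7}→3  {5,6,7}→6
  4 left: {0,2,5,6}→4  {0,2,6,7}→4  {1,3,4,5}→1  {2,4,5,6}→6  {2,5,6,7}→12  {3,4,5,6}→4  {3,4,5,7}→4  {4,5,6,7}→12
  5 left: {0,2,4,5,6}→10  {0,2,5,6,7}→20  {1,3,4,5,6}→5  {1,3,4,5,7}→5  {2,3,4,5,6}→10  {2,4,5,6,7}→30  {3,4,5,6,7}→20
  6 left: {0,2,3,4,5,6}→20  {0,2,4,5,6,7}→60  {1,2,3,4,5,6}→15  {1,3,4,5,6,7}→30  {2,3,4,5,6,7}→60
  placing 0:o first → 105 extensions
  placing 1:a first → 140 extensions
  placing 7:b first → 35 extensions
total linear extensions = 280

280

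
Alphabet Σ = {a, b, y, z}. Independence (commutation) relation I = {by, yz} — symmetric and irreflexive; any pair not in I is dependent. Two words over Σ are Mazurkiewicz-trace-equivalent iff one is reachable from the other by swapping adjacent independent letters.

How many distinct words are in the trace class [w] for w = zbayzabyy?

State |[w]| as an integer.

#0=z has no predecessor
#1=b depends on [0:z]
#2=a depends on [1:b]
#3=y depends on [2:a]
#4=z depends on [2:a]
#5=a depends on [3:y, 4:z]
#6=b depends on [5:a]
#7=y depends on [5:a]
#8=y depends on [7:y]
sources: [0:z]
N(rest) = Σ N(rest − s) over sources s of rest; N(one piece) = 1:
  size 1 → [6]=1  [8]=1
  size 2 → [6,8]=2  [7,8]=1
  size 3 → [6,7,8]=3
  size 4 → [5,6,7,8]=3
  size 5 → [3,5,6,7,8]=3  [4,5,6,7,8]=3
  size 6 → [3,4,5,6,7,8]=6
  size 7 → [2,3,4,5,6,7,8]=6
  first=0(z) contributes 6

6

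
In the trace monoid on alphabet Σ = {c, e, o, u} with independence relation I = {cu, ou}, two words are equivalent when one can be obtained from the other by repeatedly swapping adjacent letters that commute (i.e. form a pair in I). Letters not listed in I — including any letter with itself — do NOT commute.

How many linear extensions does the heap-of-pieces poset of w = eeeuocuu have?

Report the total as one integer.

drop 0:e onto floor
drop 1:e onto {0:e}
drop 2:e onto {1:e}
drop 3:u onto {2:e}
drop 4:o onto {2:e}
drop 5:c onto {4:o}
drop 6:u onto {3:u}
drop 7:u onto {6:u}
ground layer = {0:e}
drop-orders for the pieces not yet dropped (sum over which currently-grounded one goes next):
  1 to go: {5} 1  {7} 1
  2 to go: {4,5} 1  {5,7} 2  {6,7} 1
  3 to go: {3,6,7} 1  {4,5,7} 3  {5,6,7} 3
  4 to go: {3,5,6,7} 4  {4,5,6,7} 6
  5 to go: {3,4,5,6,7} 10
  6 to go: {2,3,4,5,6,7} 10
  if 0:e drops first: 10 orders

10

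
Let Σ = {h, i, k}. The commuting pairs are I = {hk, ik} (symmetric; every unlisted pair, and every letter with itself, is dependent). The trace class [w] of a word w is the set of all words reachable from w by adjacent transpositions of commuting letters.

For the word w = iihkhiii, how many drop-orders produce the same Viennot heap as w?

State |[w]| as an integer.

0(i) covers ∅
1(i) covers 0:i
2(h) covers 1:i
3(k) covers ∅
4(h) covers 2:h
5(i) covers 4:h
6(i) covers 5:i
7(i) covers 6:i
floor of heap: 0:i, 3:k
completions by unplaced set U, small U first (add the entries for U minus each lowest piece of U):
  |U|=1: {3}:1  {7}:1
  |U|=2: {3,7}:2  {6,7}:1
  |U|=3: {3,6,7}:3  {5,6,7}:1
  |U|=4: {3,5,6,7}:4  {4,5,6,7}:1
  |U|=5: {2,4,5,6,7}:1  {3,4,5,6,7}:5
  |U|=6: {1,2,4,5,6,7}:1  {2,3,4,5,6,7}:6
  start at 0(i): 7
  start at 3(k): 1
sum over floor = 8

8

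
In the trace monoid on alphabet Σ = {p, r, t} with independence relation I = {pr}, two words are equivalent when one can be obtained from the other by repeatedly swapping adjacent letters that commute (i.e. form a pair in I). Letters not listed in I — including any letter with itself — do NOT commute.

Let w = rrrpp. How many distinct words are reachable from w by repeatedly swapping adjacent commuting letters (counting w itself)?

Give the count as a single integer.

drop 0:r onto floor
drop 1:r onto {0:r}
drop 2:r onto {1:r}
drop 3:p onto floor
drop 4:p onto {3:p}
ground layer = {0:r, 3:p}
drop-orders for the pieces not yet dropped (sum over which currently-grounded one goes next):
  1 to go: {2} 1  {4} 1
  2 to go: {1,2} 1  {2,4} 2  {3,4} 1
  3 to go: {0,1,2} 1  {1,2,4} 3  {2,3,4} 3
  if 0:r drops first: 6 orders
  if 3:p drops first: 4 orders
heap linearizations: 10

10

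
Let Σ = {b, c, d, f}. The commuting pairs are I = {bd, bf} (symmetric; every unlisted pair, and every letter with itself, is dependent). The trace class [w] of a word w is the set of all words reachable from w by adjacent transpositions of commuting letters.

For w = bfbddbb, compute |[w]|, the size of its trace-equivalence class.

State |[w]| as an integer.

35

#0=b has no predecessor
#1=f has no predecessor
#2=b depends on [0:b]
#3=d depends on [1:f]
#4=d depends on [3:d]
#5=b depends on [2:b]
#6=b depends on [5:b]
sources: [0:b, 1:f]
N(rest) = Σ N(rest − s) over sources s of rest; N(one piece) = 1:
  size 1 → [4]=1  [6]=1
  size 2 → [3,4]=1  [4,6]=2  [5,6]=1
  size 3 → [1,3,4]=1  [2,5,6]=1  [3,4,6]=3  [4,5,6]=3
  size 4 → [0,2,5,6]=1  [1,3,4,6]=4  [2,4,5,6]=4  [3,4,5,6]=6
  size 5 → [0,2,4,5,6]=5  [1,3,4,5,6]=10  [2,3,4,5,6]=10
  first=0(b) contributes 20
  first=1(f) contributes 15
|[w]| = 35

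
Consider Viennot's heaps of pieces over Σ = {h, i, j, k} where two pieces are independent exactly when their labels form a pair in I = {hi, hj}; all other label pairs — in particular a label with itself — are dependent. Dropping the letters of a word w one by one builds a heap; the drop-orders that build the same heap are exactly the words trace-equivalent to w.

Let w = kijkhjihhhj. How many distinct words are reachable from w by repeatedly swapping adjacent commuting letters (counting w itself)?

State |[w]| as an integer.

35

drop 0:k onto floor
drop 1:i onto {0:k}
drop 2:j onto {1:i}
drop 3:k onto {2:j}
drop 4:h onto {3:k}
drop 5:j onto {3:k}
drop 6:i onto {5:j}
drop 7:h onto {4:h}
drop 8:h onto {7:h}
drop 9:h onto {8:h}
drop 10:j onto {6:i}
ground layer = {0:k}
drop-orders for the pieces not yet dropped (sum over which currently-grounded one goes next):
  1 to go: {9} 1  {10} 1
  2 to go: {6,10} 1  {8,9} 1  {9,10} 2
  3 to go: {5,6,10} 1  {6,9,10} 3  {7,8,9} 1  {8,9,10} 3
  4 to go: {4,7,8,9} 1  {5,6,9,10} 4  {6,8,9,10} 6  {7,8,9,10} 4
  5 to go: {4,7,8,9,10} 5  {5,6,8,9,10} 10  {6,7,8,9,10} 10
  6 to go: {4,6,7,8,9,10} 15  {5,6,7,8,9,10} 20
  7 to go: {4,5,6,7,8,9,10} 35
  8 to go: {3,4,5,6,7,8,9,10} 35
  9 to go: {2,3,4,5,6,7,8,9,10} 35
  if 0:k drops first: 35 orders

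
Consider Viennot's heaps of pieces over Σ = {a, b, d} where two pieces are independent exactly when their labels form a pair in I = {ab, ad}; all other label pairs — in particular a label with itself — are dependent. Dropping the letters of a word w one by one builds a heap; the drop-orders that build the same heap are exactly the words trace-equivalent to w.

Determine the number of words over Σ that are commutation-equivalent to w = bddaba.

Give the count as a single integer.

15

drop 0:b onto floor
drop 1:d onto {0:b}
drop 2:d onto {1:d}
drop 3:a onto floor
drop 4:b onto {2:d}
drop 5:a onto {3:a}
ground layer = {0:b, 3:a}
drop-orders for the pieces not yet dropped (sum over which currently-grounded one goes next):
  1 to go: {4} 1  {5} 1
  2 to go: {2,4} 1  {3,5} 1  {4,5} 2
  3 to go: {1,2,4} 1  {2,4,5} 3  {3,4,5} 3
  4 to go: {0,1,2,4} 1  {1,2,4,5} 4  {2,3,4,5} 6
  if 0:b drops first: 10 orders
  if 3:a drops first: 5 orders
heap linearizations: 15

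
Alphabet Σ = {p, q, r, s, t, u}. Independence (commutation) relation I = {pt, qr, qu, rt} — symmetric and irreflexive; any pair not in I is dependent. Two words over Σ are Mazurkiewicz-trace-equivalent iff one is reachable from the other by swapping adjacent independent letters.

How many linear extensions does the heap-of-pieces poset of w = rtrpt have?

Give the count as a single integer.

10

#0=r has no predecessor
#1=t has no predecessor
#2=r depends on [0:r]
#3=p depends on [2:r]
#4=t depends on [1:t]
sources: [0:r, 1:t]
N(rest) = Σ N(rest − s) over sources s of rest; N(one piece) = 1:
  size 1 → [3]=1  [4]=1
  size 2 → [1,4]=1  [2,3]=1  [3,4]=2
  size 3 → [0,2,3]=1  [1,3,4]=3  [2,3,4]=3
  first=0(r) contributes 6
  first=1(t) contributes 4
|[w]| = 10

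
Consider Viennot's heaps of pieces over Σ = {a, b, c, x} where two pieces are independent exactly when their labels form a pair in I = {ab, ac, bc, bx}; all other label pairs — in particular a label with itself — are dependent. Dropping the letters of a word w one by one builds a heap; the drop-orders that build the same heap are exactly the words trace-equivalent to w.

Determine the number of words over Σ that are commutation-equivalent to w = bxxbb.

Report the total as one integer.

10

0(b) covers ∅
1(x) covers ∅
2(x) covers 1:x
3(b) covers 0:b
4(b) covers 3:b
floor of heap: 0:b, 1:x
completions by unplaced set U, small U first (add the entries for U minus each lowest piece of U):
  |U|=1: {2}:1  {4}:1
  |U|=2: {1,2}:1  {2,4}:2  {3,4}:1
  |U|=3: {0,3,4}:1  {1,2,4}:3  {2,3,4}:3
  start at 0(b): 6
  start at 1(x): 4
sum over floor = 10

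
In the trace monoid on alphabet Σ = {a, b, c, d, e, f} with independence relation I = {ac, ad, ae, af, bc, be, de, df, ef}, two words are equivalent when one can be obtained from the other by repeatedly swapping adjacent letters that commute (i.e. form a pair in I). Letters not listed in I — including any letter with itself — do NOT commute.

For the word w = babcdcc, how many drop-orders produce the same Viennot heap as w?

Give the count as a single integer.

4

piece 0:b — minimal
piece 1:a rests on {0:b}
piece 2:b rests on {1:a}
piece 3:c — minimal
piece 4:d rests on {2:b, 3:c}
piece 5:c rests on {4:d}
piece 6:c rests on {5:c}
minimal pieces: {0:b, 3:c}
ways to finish when only these pieces remain (= sum over removing one remaining piece with nothing left below it):
  1 left: {6}→1
  2 left: {5,6}→1
  3 left: {4,5,6}→1
  4 left: {2,4,5,6}→1  {3,4,5,6}→1
  5 left: {1,2,4,5,6}→1  {2,3,4,5,6}→2
  placing 0:b first → 3 extensions
  placing 3:c first → 1 extensions
total linear extensions = 4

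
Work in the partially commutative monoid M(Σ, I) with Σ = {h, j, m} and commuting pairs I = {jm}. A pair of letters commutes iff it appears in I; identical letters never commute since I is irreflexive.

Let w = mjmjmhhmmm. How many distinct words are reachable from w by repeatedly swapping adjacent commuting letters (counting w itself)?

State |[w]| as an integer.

piece 0:m — minimal
piece 1:j — minimal
piece 2:m rests on {0:m}
piece 3:j rests on {1:j}
piece 4:m rests on {2:m}
piece 5:h rests on {3:j, 4:m}
piece 6:h rests on {5:h}
piece 7:m rests on {6:h}
piece 8:m rests on {7:m}
piece 9:m rests on {8:m}
minimal pieces: {0:m, 1:j}
ways to finish when only these pieces remain (= sum over removing one remaining piece with nothing left below it):
  1 left: {9}→1
  2 left: {8,9}→1
  3 left: {7,8,9}→1
  4 left: {6,7,8,9}→1
  5 left: {5,6,7,8,9}→1
  6 left: {3,5,6,7,8,9}→1  {4,5,6,7,8,9}→1
  7 left: {1,3,5,6,7,8,9}→1  {2,4,5,6,7,8,9}→1  {3,4,5,6,7,8,9}→2
  8 left: {0,2,4,5,6,7,8,9}→1  {1,3,4,5,6,7,8,9}→3  {2,3,4,5,6,7,8,9}→3
  placing 0:m first → 6 extensions
  placing 1:j first → 4 extensions
total linear extensions = 10

10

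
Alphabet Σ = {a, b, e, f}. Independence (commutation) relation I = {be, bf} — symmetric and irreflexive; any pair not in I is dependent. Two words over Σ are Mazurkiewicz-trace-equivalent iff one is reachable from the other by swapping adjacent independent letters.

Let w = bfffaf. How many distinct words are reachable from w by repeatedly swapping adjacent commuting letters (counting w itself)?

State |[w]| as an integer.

4

drop 0:b onto floor
drop 1:f onto floor
drop 2:f onto {1:f}
drop 3:f onto {2:f}
drop 4:a onto {0:b, 3:f}
drop 5:f onto {4:a}
ground layer = {0:b, 1:f}
drop-orders for the pieces not yet dropped (sum over which currently-grounded one goes next):
  1 to go: {5} 1
  2 to go: {4,5} 1
  3 to go: {0,4,5} 1  {3,4,5} 1
  4 to go: {0,3,4,5} 2  {2,3,4,5} 1
  if 0:b drops first: 1 orders
  if 1:f drops first: 3 orders
heap linearizations: 4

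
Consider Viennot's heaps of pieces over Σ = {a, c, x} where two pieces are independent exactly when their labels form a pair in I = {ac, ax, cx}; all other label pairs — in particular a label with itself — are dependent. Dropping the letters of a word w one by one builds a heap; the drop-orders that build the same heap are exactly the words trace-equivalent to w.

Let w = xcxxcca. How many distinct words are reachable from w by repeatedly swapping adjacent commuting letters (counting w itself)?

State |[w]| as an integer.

#0=x has no predecessor
#1=c has no predecessor
#2=x depends on [0:x]
#3=x depends on [2:x]
#4=c depends on [1:c]
#5=c depends on [4:c]
#6=a has no predecessor
sources: [0:x, 1:c, 6:a]
N(rest) = Σ N(rest − s) over sources s of rest; N(one piece) = 1:
  size 1 → [3]=1  [5]=1  [6]=1
  size 2 → [2,3]=1  [3,5]=2  [3,6]=2  [4,5]=1  [5,6]=2
  size 3 → [0,2,3]=1  [1,4,5]=1  [2,3,5]=3  [2,3,6]=3  [3,4,5]=3  [3,5,6]=6  [4,5,6]=3
  size 4 → [0,2,3,5]=4  [0,2,3,6]=4  [1,3,4,5]=4  [1,4,5,6]=4  [2,3,4,5]=6  [2,3,5,6]=12  [3,4,5,6]=12
  size 5 → [0,2,3,4,5]=10  [0,2,3,5,6]=20  [1,2,3,4,5]=10  [1,3,4,5,6]=20  [2,3,4,5,6]=30
  first=0(x) contributes 60
  first=1(c) contributes 60
  first=6(a) contributes 20
|[w]| = 140

140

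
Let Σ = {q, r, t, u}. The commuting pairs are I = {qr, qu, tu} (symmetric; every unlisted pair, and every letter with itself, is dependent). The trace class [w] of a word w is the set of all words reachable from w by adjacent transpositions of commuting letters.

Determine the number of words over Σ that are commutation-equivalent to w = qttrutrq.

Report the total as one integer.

5

0(q) covers ∅
1(t) covers 0:q
2(t) covers 1:t
3(r) covers 2:t
4(u) covers 3:r
5(t) covers 3:r
6(r) covers 4:u, 5:t
7(q) covers 5:t
floor of heap: 0:q
completions by unplaced set U, small U first (add the entries for U minus each lowest piece of U):
  |U|=1: {6}:1  {7}:1
  |U|=2: {4,6}:1  {6,7}:2
  |U|=3: {4,6,7}:3  {5,6,7}:2
  |U|=4: {4,5,6,7}:5
  |U|=5: {3,4,5,6,7}:5
  |U|=6: {2,3,4,5,6,7}:5
  start at 0(q): 5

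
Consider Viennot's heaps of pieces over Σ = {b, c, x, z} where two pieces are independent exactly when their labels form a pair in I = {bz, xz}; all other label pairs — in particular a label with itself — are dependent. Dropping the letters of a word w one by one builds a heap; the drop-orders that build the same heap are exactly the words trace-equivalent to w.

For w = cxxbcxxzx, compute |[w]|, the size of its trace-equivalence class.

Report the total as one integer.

piece 0:c — minimal
piece 1:x rests on {0:c}
piece 2:x rests on {1:x}
piece 3:b rests on {2:x}
piece 4:c rests on {3:b}
piece 5:x rests on {4:c}
piece 6:x rests on {5:x}
piece 7:z rests on {4:c}
piece 8:x rests on {6:x}
minimal pieces: {0:c}
ways to finish when only these pieces remain (= sum over removing one remaining piece with nothing left below it):
  1 left: {7}→1  {8}→1
  2 left: {6,8}→1  {7,8}→2
  3 left: {5,6,8}→1  {6,7,8}→3
  4 left: {5,6,7,8}→4
  5 left: {4,5,6,7,8}→4
  6 left: {3,4,5,6,7,8}→4
  7 left: {2,3,4,5,6,7,8}→4
  placing 0:c first → 4 extensions

4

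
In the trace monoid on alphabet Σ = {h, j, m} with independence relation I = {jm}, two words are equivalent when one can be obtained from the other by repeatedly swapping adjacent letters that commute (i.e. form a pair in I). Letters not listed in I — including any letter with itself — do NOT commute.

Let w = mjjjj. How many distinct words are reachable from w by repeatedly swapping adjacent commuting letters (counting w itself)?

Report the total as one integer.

0(m) covers ∅
1(j) covers ∅
2(j) covers 1:j
3(j) covers 2:j
4(j) covers 3:j
floor of heap: 0:m, 1:j
completions by unplaced set U, small U first (add the entries for U minus each lowest piece of U):
  |U|=1: {0}:1  {4}:1
  |U|=2: {0,4}:2  {3,4}:1
  |U|=3: {0,3,4}:3  {2,3,4}:1
  start at 0(m): 1
  start at 1(j): 4
sum over floor = 5

5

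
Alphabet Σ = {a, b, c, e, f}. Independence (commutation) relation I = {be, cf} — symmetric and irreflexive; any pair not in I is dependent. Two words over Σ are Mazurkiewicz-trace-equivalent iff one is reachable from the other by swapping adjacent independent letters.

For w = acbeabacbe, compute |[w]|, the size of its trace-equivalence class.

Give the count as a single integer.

4

piece 0:a — minimal
piece 1:c rests on {0:a}
piece 2:b rests on {1:c}
piece 3:e rests on {1:c}
piece 4:a rests on {2:b, 3:e}
piece 5:b rests on {4:a}
piece 6:a rests on {5:b}
piece 7:c rests on {6:a}
piece 8:b rests on {7:c}
piece 9:e rests on {7:c}
minimal pieces: {0:a}
ways to finish when only these pieces remain (= sum over removing one remaining piece with nothing left below it):
  1 left: {8}→1  {9}→1
  2 left: {8,9}→2
  3 left: {7,8,9}→2
  4 left: {6,7,8,9}→2
  5 left: {5,6,7,8,9}→2
  6 left: {4,5,6,7,8,9}→2
  7 left: {2,4,5,6,7,8,9}→2  {3,4,5,6,7,8,9}→2
  8 left: {2,3,4,5,6,7,8,9}→4
  placing 0:a first → 4 extensions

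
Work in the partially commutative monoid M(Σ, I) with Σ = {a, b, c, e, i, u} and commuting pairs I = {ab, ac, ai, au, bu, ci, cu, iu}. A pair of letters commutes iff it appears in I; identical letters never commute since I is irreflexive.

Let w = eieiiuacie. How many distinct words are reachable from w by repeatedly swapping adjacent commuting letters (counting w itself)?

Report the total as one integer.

0(e) covers ∅
1(i) covers 0:e
2(e) covers 1:i
3(i) covers 2:e
4(i) covers 3:i
5(u) covers 2:e
6(a) covers 2:e
7(c) covers 2:e
8(i) covers 4:i
9(e) covers 5:u, 6:a, 7:c, 8:i
floor of heap: 0:e
completions by unplaced set U, small U first (add the entries for U minus each lowest piece of U):
  |U|=1: {9}:1
  |U|=2: {5,9}:1  {6,9}:1  {7,9}:1  {8,9}:1
  |U|=3: {4,8,9}:1  {5,6,9}:2  {5,7,9}:2  {5,8,9}:2  {6,7,9}:2  {6,8,9}:2  {7,8,9}:2
  |U|=4: {3,4,8,9}:1  {4,5,8,9}:3  {4,6,8,9}:3  {4,7,8,9}:3  {5,6,7,9}:6  {5,6,8,9}:6  {5,7,8,9}:6  {6,7,8,9}:6
  |U|=5: {3,4,5,8,9}:4  {3,4,6,8,9}:4  {3,4,7,8,9}:4  {4,5,6,8,9}:12  {4,5,7,8,9}:12  {4,6,7,8,9}:12  {5,6,7,8,9}:24
  |U|=6: {3,4,5,6,8,9}:20  {3,4,5,7,8,9}:20  {3,4,6,7,8,9}:20  {4,5,6,7,8,9}:60
  |U|=7: {3,4,5,6,7,8,9}:120
  |U|=8: {2,3,4,5,6,7,8,9}:120
  start at 0(e): 120

120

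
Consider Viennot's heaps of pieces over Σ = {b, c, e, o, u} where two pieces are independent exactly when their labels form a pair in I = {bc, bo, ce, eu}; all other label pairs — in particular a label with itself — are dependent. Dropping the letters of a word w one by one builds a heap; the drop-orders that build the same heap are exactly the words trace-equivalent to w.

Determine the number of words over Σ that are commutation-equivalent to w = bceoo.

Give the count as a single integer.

#0=b has no predecessor
#1=c has no predecessor
#2=e depends on [0:b]
#3=o depends on [1:c, 2:e]
#4=o depends on [3:o]
sources: [0:b, 1:c]
N(rest) = Σ N(rest − s) over sources s of rest; N(one piece) = 1:
  size 1 → [4]=1
  size 2 → [3,4]=1
  size 3 → [1,3,4]=1  [2,3,4]=1
  first=0(b) contributes 2
  first=1(c) contributes 1
|[w]| = 3

3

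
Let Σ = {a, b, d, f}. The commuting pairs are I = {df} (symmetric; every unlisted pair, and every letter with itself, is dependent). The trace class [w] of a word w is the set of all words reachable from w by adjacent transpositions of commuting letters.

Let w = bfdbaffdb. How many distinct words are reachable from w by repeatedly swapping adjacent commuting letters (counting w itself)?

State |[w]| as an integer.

#0=b has no predecessor
#1=f depends on [0:b]
#2=d depends on [0:b]
#3=b depends on [1:f, 2:d]
#4=a depends on [3:b]
#5=f depends on [4:a]
#6=f depends on [5:f]
#7=d depends on [4:a]
#8=b depends on [6:f, 7:d]
sources: [0:b]
N(rest) = Σ N(rest − s) over sources s of rest; N(one piece) = 1:
  size 1 → [8]=1
  size 2 → [6,8]=1  [7,8]=1
  size 3 → [5,6,8]=1  [6,7,8]=2
  size 4 → [5,6,7,8]=3
  size 5 → [4,5,6,7,8]=3
  size 6 → [3,4,5,6,7,8]=3
  size 7 → [1,3,4,5,6,7,8]=3  [2,3,4,5,6,7,8]=3
  first=0(b) contributes 6

6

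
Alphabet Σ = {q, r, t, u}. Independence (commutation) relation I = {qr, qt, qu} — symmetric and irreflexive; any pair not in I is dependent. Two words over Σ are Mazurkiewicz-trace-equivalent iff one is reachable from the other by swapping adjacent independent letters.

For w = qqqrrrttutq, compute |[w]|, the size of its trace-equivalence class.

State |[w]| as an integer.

330

#0=q has no predecessor
#1=q depends on [0:q]
#2=q depends on [1:q]
#3=r has no predecessor
#4=r depends on [3:r]
#5=r depends on [4:r]
#6=t depends on [5:r]
#7=t depends on [6:t]
#8=u depends on [7:t]
#9=t depends on [8:u]
#10=q depends on [2:q]
sources: [0:q, 3:r]
N(rest) = Σ N(rest − s) over sources s of rest; N(one piece) = 1:
  size 1 → [9]=1  [10]=1
  size 2 → [2,10]=1  [8,9]=1  [9,10]=2
  size 3 → [1,2,10]=1  [2,9,10]=3  [7,8,9]=1  [8,9,10]=3
  size 4 → [0,1,2,10]=1  [1,2,9,10]=4  [2,8,9,10]=6  [6,7,8,9]=1  [7,8,9,10]=4
  size 5 → [0,1,2,9,10]=5  [1,2,8,9,10]=10  [2,7,8,9,10]=10  [5,6,7,8,9]=1  [6,7,8,9,10]=5
  size 6 → [0,1,2,8,9,10]=15  [1,2,7,8,9,10]=20  [2,6,7,8,9,10]=15  [4,5,6,7,8,9]=1  [5,6,7,8,9,10]=6
  size 7 → [0,1,2,7,8,9,10]=35  [1,2,6,7,8,9,10]=35  [2,5,6,7,8,9,10]=21  [3,4,5,6,7,8,9]=1  [4,5,6,7,8,9,10]=7
  size 8 → [0,1,2,6,7,8,9,10]=70  [1,2,5,6,7,8,9,10]=56  [2,4,5,6,7,8,9,10]=28  [3,4,5,6,7,8,9,10]=8
  size 9 → [0,1,2,5,6,7,8,9,10]=126  [1,2,4,5,6,7,8,9,10]=84  [2,3,4,5,6,7,8,9,10]=36
  first=0(q) contributes 120
  first=3(r) contributes 210
|[w]| = 330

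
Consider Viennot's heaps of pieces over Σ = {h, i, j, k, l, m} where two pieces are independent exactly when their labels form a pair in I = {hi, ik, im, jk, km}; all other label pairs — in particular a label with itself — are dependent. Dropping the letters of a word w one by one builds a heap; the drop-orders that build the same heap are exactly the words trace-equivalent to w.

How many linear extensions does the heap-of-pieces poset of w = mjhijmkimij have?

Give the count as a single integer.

#0=m has no predecessor
#1=j depends on [0:m]
#2=h depends on [1:j]
#3=i depends on [1:j]
#4=j depends on [2:h, 3:i]
#5=m depends on [4:j]
#6=k depends on [2:h]
#7=i depends on [4:j]
#8=m depends on [5:m]
#9=i depends on [7:i]
#10=j depends on [8:m, 9:i]
sources: [0:m]
N(rest) = Σ N(rest − s) over sources s of rest; N(one piece) = 1:
  size 1 → [6]=1  [10]=1
  size 2 → [6,10]=2  [8,10]=1  [9,10]=1
  size 3 → [5,8,10]=1  [6,8,10]=3  [6,9,10]=3  [7,9,10]=1  [8,9,10]=2
  size 4 → [5,6,8,10]=4  [5,8,9,10]=3  [6,7,9,10]=4  [6,8,9,10]=8  [7,8,9,10]=3
  size 5 → [5,6,8,9,10]=15  [5,7,8,9,10]=6  [6,7,8,9,10]=15
  size 6 → [4,5,7,8,9,10]=6  [5,6,7,8,9,10]=36
  size 7 → [3,4,5,7,8,9,10]=6  [4,5,6,7,8,9,10]=42
  size 8 → [2,4,5,6,7,8,9,10]=42  [3,4,5,6,7,8,9,10]=48
  size 9 → [2,3,4,5,6,7,8,9,10]=90
  first=0(m) contributes 90

90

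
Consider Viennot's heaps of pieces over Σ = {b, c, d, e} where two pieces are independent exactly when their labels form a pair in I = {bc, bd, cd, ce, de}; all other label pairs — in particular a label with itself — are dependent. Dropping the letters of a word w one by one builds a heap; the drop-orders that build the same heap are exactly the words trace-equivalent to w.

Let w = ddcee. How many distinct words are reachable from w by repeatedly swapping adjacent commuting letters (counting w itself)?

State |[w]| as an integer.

piece 0:d — minimal
piece 1:d rests on {0:d}
piece 2:c — minimal
piece 3:e — minimal
piece 4:e rests on {3:e}
minimal pieces: {0:d, 2:c, 3:e}
ways to finish when only these pieces remain (= sum over removing one remaining piece with nothing left below it):
  1 left: {1}→1  {2}→1  {4}→1
  2 left: {0,1}→1  {1,2}→2  {1,4}→2  {2,4}→2  {3,4}→1
  3 left: {0,1,2}→3  {0,1,4}→3  {1,2,4}→6  {1,3,4}→3  {2,3,4}→3
  placing 0:d first → 12 extensions
  placing 2:c first → 6 extensions
  placing 3:e first → 12 extensions
total linear extensions = 30

30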